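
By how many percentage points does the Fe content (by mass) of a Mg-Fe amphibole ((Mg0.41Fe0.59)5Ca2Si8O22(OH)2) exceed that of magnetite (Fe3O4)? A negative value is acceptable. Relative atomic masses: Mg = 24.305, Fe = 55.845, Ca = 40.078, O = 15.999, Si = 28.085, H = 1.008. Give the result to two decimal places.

Fe in (Mg0.41Fe0.59)5Ca2Si8O22(OH)2: molar mass 905.396 g/mol; 2.95×55.845 = 164.743 g → 18.20 wt%.
Fe in Fe3O4: molar mass 231.531 g/mol; 3×55.845 = 167.535 g → 72.36 wt%.
Difference = 18.20 − 72.36 = -54.16 percentage points.

-54.16 percentage points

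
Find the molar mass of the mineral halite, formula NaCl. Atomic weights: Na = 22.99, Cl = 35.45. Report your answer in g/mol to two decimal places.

58.44 g/mol

Na: 1 × 22.99 = 22.9900
Cl: 1 × 35.45 = 35.4500
Summing the contributions gives the formula mass.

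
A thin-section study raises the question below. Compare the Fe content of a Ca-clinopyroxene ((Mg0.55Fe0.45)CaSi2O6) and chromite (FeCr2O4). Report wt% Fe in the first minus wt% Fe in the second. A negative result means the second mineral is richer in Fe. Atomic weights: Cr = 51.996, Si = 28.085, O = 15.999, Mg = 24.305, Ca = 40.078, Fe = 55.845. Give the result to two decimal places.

Fe in (Mg0.55Fe0.45)CaSi2O6: molar mass 230.740 g/mol; 0.45×55.845 = 25.130 g → 10.89 wt%.
Fe in FeCr2O4: molar mass 223.833 g/mol; 1×55.845 = 55.845 g → 24.95 wt%.
Difference = 10.89 − 24.95 = -14.06 percentage points.

-14.06 percentage points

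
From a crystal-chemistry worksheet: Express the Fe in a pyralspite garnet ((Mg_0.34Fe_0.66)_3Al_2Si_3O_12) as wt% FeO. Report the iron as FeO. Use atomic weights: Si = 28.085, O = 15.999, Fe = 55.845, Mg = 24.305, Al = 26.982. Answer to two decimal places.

30.55 wt%

M((Mg_0.34Fe_0.66)_3Al_2Si_3O_12) = 465.571 g/mol; M(FeO) = 71.844 g/mol.
Moles FeO per formula unit = 1.98 Fe ÷ 1 = 1.9800.
FeO fraction = (1.9800 × 71.844) / 465.571 = 142.251/465.571 = 0.3055.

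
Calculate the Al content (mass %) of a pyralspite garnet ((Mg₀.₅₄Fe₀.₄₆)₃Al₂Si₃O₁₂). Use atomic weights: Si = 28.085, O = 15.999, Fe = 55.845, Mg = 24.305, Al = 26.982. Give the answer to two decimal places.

12.08 mass %

M((Mg₀.₅₄Fe₀.₄₆)₃Al₂Si₃O₁₂) = 446.647 g/mol.
Al contributes 2 × 26.982 = 53.964 g per mole.
53.964/446.647 = 0.1208 → 12.08%.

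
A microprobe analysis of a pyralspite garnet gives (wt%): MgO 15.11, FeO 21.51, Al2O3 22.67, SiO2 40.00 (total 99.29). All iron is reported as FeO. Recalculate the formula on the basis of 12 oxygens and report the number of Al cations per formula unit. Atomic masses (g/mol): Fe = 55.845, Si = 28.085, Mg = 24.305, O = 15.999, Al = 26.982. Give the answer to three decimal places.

MgO (M=40.304): mol = 0.37490; Mg = 0.37490, O = 0.37490.
FeO (M=71.844): mol = 0.29940; Fe = 0.29940, O = 0.29940.
Al2O3 (M=101.961): mol = 0.22234; Al = 0.44468, O = 0.66702.
SiO2 (M=60.083): mol = 0.66575; Si = 0.66575, O = 1.33150.
ΣO = 2.67282; factor = 12/ΣO = 4.48964.
Al apfu = 0.44468 × 4.48964 = 1.996.

1.996 Al apfu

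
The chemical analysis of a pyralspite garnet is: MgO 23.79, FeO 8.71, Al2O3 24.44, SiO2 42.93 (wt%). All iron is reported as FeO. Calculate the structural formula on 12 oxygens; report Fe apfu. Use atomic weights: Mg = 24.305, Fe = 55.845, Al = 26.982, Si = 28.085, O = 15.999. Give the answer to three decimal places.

0.509 Fe apfu

23.79 wt% MgO ÷ 40.304 g/mol = 0.59026 mol, giving 0.59026 Mg and 0.59026 O.
8.71 wt% FeO ÷ 71.844 g/mol = 0.12123 mol, giving 0.12123 Fe and 0.12123 O.
24.44 wt% Al2O3 ÷ 101.961 g/mol = 0.23970 mol, giving 0.47940 Al and 0.71910 O.
42.93 wt% SiO2 ÷ 60.083 g/mol = 0.71451 mol, giving 0.71451 Si and 1.42902 O.
Oxygen sums to 2.85961; scaling by 12/2.85961 = 4.19638 puts the formula on 12 O.
Fe: 0.12123 × 4.19638 = 0.509 atoms per formula unit.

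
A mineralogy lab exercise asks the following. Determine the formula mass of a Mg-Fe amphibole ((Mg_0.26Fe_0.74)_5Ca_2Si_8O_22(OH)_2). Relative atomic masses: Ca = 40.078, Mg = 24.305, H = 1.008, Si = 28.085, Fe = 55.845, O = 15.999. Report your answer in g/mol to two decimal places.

M = 1.30×24.305 + 3.70×55.845 + 2×40.078 + 8×28.085 + 24×15.999 + 2×1.008

929.05 g/mol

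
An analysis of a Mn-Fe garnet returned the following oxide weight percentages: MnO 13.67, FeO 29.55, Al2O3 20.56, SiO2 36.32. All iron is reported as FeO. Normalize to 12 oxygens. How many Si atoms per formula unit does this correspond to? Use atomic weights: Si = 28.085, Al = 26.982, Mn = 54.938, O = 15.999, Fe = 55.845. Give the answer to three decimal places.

13.67 wt% MnO ÷ 70.937 g/mol = 0.19271 mol, giving 0.19271 Mn and 0.19271 O.
29.55 wt% FeO ÷ 71.844 g/mol = 0.41131 mol, giving 0.41131 Fe and 0.41131 O.
20.56 wt% Al2O3 ÷ 101.961 g/mol = 0.20165 mol, giving 0.40330 Al and 0.60495 O.
36.32 wt% SiO2 ÷ 60.083 g/mol = 0.60450 mol, giving 0.60450 Si and 1.20900 O.
Oxygen sums to 2.41797; scaling by 12/2.41797 = 4.96284 puts the formula on 12 O.
Si: 0.60450 × 4.96284 = 3.000 atoms per formula unit.

3.000 Si apfu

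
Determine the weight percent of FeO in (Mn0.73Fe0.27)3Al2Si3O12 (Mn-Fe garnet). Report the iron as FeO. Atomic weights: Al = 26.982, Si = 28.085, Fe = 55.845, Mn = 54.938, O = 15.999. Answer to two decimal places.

11.74 wt%

Molar mass of (Mn0.73Fe0.27)3Al2Si3O12 = 2.19*54.938 + 0.81*55.845 + 2*26.982 + 3*28.085 + 12*15.999 = 495.756 g/mol.
Each formula unit contains 0.81 Fe, equivalent to 0.81/1 = 0.8100 mol FeO.
M(FeO) = 1×55.845 + 1×15.999 = 71.844 g/mol.
Mass of FeO per formula unit = 0.8100 × 71.844 = 58.194 g.
FeO wt% = 58.194 / 495.756 × 100 = 11.74%.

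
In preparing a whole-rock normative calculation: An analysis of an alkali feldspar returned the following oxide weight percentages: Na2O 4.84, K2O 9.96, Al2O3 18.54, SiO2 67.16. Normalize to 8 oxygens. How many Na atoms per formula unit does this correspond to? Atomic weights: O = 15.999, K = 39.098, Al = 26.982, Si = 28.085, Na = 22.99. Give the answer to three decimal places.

Na2O (M=61.979): mol = 0.07809; Na = 0.15618, O = 0.07809.
K2O (M=94.195): mol = 0.10574; K = 0.21148, O = 0.10574.
Al2O3 (M=101.961): mol = 0.18183; Al = 0.36366, O = 0.54549.
SiO2 (M=60.083): mol = 1.11779; Si = 1.11779, O = 2.23558.
ΣO = 2.96490; factor = 8/ΣO = 2.69824.
Na apfu = 0.15618 × 2.69824 = 0.421.

0.421 Na apfu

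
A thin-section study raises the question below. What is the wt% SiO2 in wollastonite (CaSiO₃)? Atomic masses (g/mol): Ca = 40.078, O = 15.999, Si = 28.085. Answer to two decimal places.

51.72 wt%

M(CaSiO₃) = 116.160 g/mol; M(SiO2) = 60.083 g/mol.
Moles SiO2 per formula unit = 1 Si ÷ 1 = 1.0000.
SiO2 fraction = (1.0000 × 60.083) / 116.160 = 60.083/116.160 = 0.5172.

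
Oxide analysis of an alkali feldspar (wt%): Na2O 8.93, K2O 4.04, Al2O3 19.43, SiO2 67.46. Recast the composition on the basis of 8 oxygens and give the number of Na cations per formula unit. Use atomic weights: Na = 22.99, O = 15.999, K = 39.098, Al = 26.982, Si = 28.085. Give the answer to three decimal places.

Na2O (M=61.979): mol = 0.14408; Na = 0.28816, O = 0.14408.
K2O (M=94.195): mol = 0.04289; K = 0.08578, O = 0.04289.
Al2O3 (M=101.961): mol = 0.19056; Al = 0.38112, O = 0.57168.
SiO2 (M=60.083): mol = 1.12278; Si = 1.12278, O = 2.24556.
ΣO = 3.00421; factor = 8/ΣO = 2.66293.
Na apfu = 0.28816 × 2.66293 = 0.767.

0.767 Na apfu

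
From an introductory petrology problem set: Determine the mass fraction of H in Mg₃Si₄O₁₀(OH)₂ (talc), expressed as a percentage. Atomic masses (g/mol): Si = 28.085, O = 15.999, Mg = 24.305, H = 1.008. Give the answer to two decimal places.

M(Mg₃Si₄O₁₀(OH)₂) = 379.259 g/mol.
H contributes 2 × 1.008 = 2.016 g per mole.
2.016/379.259 = 0.0053 → 0.53%.

0.53 weight percent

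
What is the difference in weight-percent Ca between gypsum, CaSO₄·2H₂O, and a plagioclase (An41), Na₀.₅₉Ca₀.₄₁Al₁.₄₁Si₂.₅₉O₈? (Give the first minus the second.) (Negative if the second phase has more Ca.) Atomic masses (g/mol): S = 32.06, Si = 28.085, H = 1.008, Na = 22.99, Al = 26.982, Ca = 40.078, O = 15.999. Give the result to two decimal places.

Ca in CaSO₄·2H₂O: molar mass 172.164 g/mol; 1×40.078 = 40.078 g → 23.28 wt%.
Ca in Na₀.₅₉Ca₀.₄₁Al₁.₄₁Si₂.₅₉O₈: molar mass 268.773 g/mol; 0.41×40.078 = 16.432 g → 6.11 wt%.
Difference = 23.28 − 6.11 = 17.17 percentage points.

17.17 percentage points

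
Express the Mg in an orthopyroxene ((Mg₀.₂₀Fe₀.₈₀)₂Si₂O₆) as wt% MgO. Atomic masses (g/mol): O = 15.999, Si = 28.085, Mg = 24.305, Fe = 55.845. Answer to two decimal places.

6.42 wt%

Molar mass of (Mg₀.₂₀Fe₀.₈₀)₂Si₂O₆ = 0.40×24.305 + 1.60×55.845 + 2×28.085 + 6×15.999 = 251.238 g/mol.
Each formula unit contains 0.40 Mg, equivalent to 0.40/1 = 0.4000 mol MgO.
M(MgO) = 1×24.305 + 1×15.999 = 40.304 g/mol.
Mass of MgO per formula unit = 0.4000 × 40.304 = 16.122 g.
MgO wt% = 16.122 / 251.238 × 100 = 6.42%.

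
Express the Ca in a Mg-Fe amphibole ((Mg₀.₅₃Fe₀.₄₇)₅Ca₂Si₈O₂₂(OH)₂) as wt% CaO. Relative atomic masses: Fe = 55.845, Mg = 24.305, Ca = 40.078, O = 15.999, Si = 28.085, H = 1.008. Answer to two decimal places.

Formula mass = 886.472 g/mol.
2 Ca → 2.0000 mol CaO per formula unit; M(CaO) = 56.077, so CaO mass = 112.154 g.
112.154/886.472 × 100 = 12.65 wt%.

12.65 wt%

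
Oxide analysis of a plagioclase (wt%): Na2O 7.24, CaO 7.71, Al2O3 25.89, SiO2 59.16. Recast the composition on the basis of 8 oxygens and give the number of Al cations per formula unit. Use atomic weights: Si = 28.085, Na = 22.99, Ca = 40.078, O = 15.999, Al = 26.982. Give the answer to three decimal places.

Na2O: 7.24/61.979 = 0.11681 mol → 0.23362 mol Na, 0.11681 mol O.
CaO: 7.71/56.077 = 0.13749 mol → 0.13749 mol Ca, 0.13749 mol O.
Al2O3: 25.89/101.961 = 0.25392 mol → 0.50784 mol Al, 0.76176 mol O.
SiO2: 59.16/60.083 = 0.98464 mol → 0.98464 mol Si, 1.96928 mol O.
Total oxygen = 2.98534 mol. Normalization factor = 8/2.98534 = 2.67976.
Al per 8 O = 0.50784 × 2.67976 = 1.361.

1.361 Al apfu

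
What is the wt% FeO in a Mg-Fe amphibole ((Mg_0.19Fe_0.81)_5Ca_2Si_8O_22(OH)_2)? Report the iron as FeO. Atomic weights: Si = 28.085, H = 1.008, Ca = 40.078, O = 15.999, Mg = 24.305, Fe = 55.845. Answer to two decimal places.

30.95 wt%

Molar mass of (Mg_0.19Fe_0.81)_5Ca_2Si_8O_22(OH)_2 = 0.95*24.305 + 4.05*55.845 + 2*40.078 + 8*28.085 + 24*15.999 + 2*1.008 = 940.090 g/mol.
Each formula unit contains 4.05 Fe, equivalent to 4.05/1 = 4.0500 mol FeO.
M(FeO) = 1×55.845 + 1×15.999 = 71.844 g/mol.
Mass of FeO per formula unit = 4.0500 × 71.844 = 290.968 g.
FeO wt% = 290.968 / 940.090 × 100 = 30.95%.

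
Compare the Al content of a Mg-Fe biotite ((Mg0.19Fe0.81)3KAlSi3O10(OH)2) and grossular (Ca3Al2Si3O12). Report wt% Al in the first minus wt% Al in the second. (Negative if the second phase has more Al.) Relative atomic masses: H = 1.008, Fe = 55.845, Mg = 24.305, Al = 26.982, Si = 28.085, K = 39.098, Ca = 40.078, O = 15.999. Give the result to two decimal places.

First mineral: 26.982 g Al in 493.896 g formula = 5.46 wt% Al.
Second mineral: 53.964 g Al in 450.441 g formula = 11.98 wt% Al.
5.46% − 11.98% gives a difference of -6.52 percentage points.

-6.52 percentage points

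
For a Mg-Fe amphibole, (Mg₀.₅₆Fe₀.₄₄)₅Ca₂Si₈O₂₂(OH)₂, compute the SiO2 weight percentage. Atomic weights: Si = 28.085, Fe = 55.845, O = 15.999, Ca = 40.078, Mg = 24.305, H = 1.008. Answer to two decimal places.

Molar mass of (Mg₀.₅₆Fe₀.₄₄)₅Ca₂Si₈O₂₂(OH)₂ = 2.80×24.305 + 2.20×55.845 + 2×40.078 + 8×28.085 + 24×15.999 + 2×1.008 = 881.741 g/mol.
Each formula unit contains 8 Si, equivalent to 8/1 = 8.0000 mol SiO2.
M(SiO2) = 1×28.085 + 2×15.999 = 60.083 g/mol.
Mass of SiO2 per formula unit = 8.0000 × 60.083 = 480.664 g.
SiO2 wt% = 480.664 / 881.741 × 100 = 54.51%.

54.51 wt%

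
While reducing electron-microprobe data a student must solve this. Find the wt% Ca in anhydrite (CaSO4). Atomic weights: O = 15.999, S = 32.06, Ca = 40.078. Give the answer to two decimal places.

29.44 mass %

Molar mass of CaSO4: 1×40.078 + 1×32.06 + 4×15.999 = 136.134 g/mol.
Mass of Ca per formula unit: 1 × 40.078 = 40.078 g.
Weight fraction Ca = 40.078 / 136.134 = 0.2944.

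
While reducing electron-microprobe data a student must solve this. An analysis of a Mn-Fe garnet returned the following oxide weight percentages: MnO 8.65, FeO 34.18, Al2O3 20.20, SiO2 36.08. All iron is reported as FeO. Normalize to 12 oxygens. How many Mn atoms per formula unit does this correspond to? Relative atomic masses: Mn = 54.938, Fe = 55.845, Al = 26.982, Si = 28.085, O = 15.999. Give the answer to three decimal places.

0.611 Mn apfu

8.65 wt% MnO ÷ 70.937 g/mol = 0.12194 mol, giving 0.12194 Mn and 0.12194 O.
34.18 wt% FeO ÷ 71.844 g/mol = 0.47575 mol, giving 0.47575 Fe and 0.47575 O.
20.20 wt% Al2O3 ÷ 101.961 g/mol = 0.19811 mol, giving 0.39622 Al and 0.59433 O.
36.08 wt% SiO2 ÷ 60.083 g/mol = 0.60050 mol, giving 0.60050 Si and 1.20100 O.
Oxygen sums to 2.39302; scaling by 12/2.39302 = 5.01458 puts the formula on 12 O.
Mn: 0.12194 × 5.01458 = 0.611 atoms per formula unit.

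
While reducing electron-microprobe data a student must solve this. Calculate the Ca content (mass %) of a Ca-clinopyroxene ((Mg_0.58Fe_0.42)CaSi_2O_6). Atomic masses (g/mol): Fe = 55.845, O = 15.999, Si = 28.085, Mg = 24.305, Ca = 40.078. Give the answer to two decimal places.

Formula mass = 0.58·24.305 + 0.42·55.845 + 1·40.078 + 2·28.085 + 6·15.999 = 229.794 g/mol, of which 40.078 g is Ca.
So Ca makes up 40.078/229.794 = 0.1744 of the mass, i.e. 17.44%.

17.44 mass %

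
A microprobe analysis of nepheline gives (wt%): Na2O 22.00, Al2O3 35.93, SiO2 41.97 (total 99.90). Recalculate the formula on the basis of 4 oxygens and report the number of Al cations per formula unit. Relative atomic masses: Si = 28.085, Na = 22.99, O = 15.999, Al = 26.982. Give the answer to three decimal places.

22.00 wt% Na2O ÷ 61.979 g/mol = 0.35496 mol, giving 0.70992 Na and 0.35496 O.
35.93 wt% Al2O3 ÷ 101.961 g/mol = 0.35239 mol, giving 0.70478 Al and 1.05717 O.
41.97 wt% SiO2 ÷ 60.083 g/mol = 0.69853 mol, giving 0.69853 Si and 1.39706 O.
Oxygen sums to 2.80919; scaling by 4/2.80919 = 1.42390 puts the formula on 4 O.
Al: 0.70478 × 1.42390 = 1.004 atoms per formula unit.

1.004 Al apfu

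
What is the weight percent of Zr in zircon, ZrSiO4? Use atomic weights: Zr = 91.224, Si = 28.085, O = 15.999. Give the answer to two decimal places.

49.77 weight percent

Molar mass of ZrSiO4: 1×91.224 + 1×28.085 + 4×15.999 = 183.305 g/mol.
Mass of Zr per formula unit: 1 × 91.224 = 91.224 g.
Weight fraction Zr = 91.224 / 183.305 = 0.4977.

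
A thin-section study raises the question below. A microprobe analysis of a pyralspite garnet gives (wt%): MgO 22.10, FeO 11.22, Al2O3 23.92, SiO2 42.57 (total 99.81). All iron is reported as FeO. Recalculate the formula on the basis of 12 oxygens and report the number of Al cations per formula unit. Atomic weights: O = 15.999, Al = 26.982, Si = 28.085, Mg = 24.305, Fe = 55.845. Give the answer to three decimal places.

1.993 Al apfu

MgO (M=40.304): mol = 0.54833; Mg = 0.54833, O = 0.54833.
FeO (M=71.844): mol = 0.15617; Fe = 0.15617, O = 0.15617.
Al2O3 (M=101.961): mol = 0.23460; Al = 0.46920, O = 0.70380.
SiO2 (M=60.083): mol = 0.70852; Si = 0.70852, O = 1.41704.
ΣO = 2.82534; factor = 12/ΣO = 4.24728.
Al apfu = 0.46920 × 4.24728 = 1.993.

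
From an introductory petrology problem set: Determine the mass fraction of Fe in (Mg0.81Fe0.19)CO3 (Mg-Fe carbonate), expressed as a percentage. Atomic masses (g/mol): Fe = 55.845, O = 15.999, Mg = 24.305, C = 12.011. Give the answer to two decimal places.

11.75 weight percent

M((Mg0.81Fe0.19)CO3) = 90.306 g/mol.
Fe contributes 0.19 × 55.845 = 10.611 g per mole.
10.611/90.306 = 0.1175 → 11.75%.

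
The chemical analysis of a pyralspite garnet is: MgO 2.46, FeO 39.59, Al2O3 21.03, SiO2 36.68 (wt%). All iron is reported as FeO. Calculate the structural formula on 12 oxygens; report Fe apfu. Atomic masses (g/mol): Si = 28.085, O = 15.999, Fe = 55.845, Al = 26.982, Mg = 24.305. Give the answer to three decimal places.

MgO: 2.46/40.304 = 0.06104 mol → 0.06104 mol Mg, 0.06104 mol O.
FeO: 39.59/71.844 = 0.55106 mol → 0.55106 mol Fe, 0.55106 mol O.
Al2O3: 21.03/101.961 = 0.20626 mol → 0.41252 mol Al, 0.61878 mol O.
SiO2: 36.68/60.083 = 0.61049 mol → 0.61049 mol Si, 1.22098 mol O.
Total oxygen = 2.45186 mol. Normalization factor = 12/2.45186 = 4.89424.
Fe per 12 O = 0.55106 × 4.89424 = 2.697.

2.697 Fe apfu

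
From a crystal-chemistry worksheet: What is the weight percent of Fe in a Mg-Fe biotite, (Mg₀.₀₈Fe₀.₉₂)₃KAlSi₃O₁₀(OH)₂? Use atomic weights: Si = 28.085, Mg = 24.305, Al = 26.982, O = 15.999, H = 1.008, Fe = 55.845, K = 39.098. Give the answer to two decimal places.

30.56 weight percent

M((Mg₀.₀₈Fe₀.₉₂)₃KAlSi₃O₁₀(OH)₂) = 504.304 g/mol.
Fe contributes 2.76 × 55.845 = 154.132 g per mole.
154.132/504.304 = 0.3056 → 30.56%.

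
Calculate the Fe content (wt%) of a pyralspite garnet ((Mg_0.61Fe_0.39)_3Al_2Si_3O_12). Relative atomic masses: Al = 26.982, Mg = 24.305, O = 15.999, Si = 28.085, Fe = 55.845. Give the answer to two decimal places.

14.85 wt%

Formula mass = 1.83×24.305 + 1.17×55.845 + 2×26.982 + 3×28.085 + 12×15.999 = 440.024 g/mol, of which 65.339 g is Fe.
So Fe makes up 65.339/440.024 = 0.1485 of the mass, i.e. 14.85%.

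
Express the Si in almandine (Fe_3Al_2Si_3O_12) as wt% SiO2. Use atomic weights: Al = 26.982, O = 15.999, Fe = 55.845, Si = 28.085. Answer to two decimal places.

Formula mass = 497.742 g/mol.
3 Si → 3.0000 mol SiO2 per formula unit; M(SiO2) = 60.083, so SiO2 mass = 180.249 g.
180.249/497.742 × 100 = 36.21 wt%.

36.21 wt%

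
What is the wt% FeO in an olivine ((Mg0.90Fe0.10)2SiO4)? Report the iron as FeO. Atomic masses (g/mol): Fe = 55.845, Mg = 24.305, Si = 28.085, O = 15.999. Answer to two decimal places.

9.77 wt%

Formula mass = 146.999 g/mol.
0.20 Fe → 0.2000 mol FeO per formula unit; M(FeO) = 71.844, so FeO mass = 14.369 g.
14.369/146.999 × 100 = 9.77 wt%.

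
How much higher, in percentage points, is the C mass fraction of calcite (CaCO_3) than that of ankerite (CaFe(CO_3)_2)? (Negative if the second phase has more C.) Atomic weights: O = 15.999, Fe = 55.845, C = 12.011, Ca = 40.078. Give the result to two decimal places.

C in CaCO_3: molar mass 100.086 g/mol; 1×12.011 = 12.011 g → 12.00 wt%.
C in CaFe(CO_3)_2: molar mass 215.939 g/mol; 2×12.011 = 24.022 g → 11.12 wt%.
Difference = 12.00 − 11.12 = 0.88 percentage points.

0.88 percentage points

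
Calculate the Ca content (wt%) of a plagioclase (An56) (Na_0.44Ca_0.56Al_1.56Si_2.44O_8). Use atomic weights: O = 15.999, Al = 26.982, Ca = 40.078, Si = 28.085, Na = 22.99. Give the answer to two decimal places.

M(Na_0.44Ca_0.56Al_1.56Si_2.44O_8) = 271.171 g/mol.
Ca contributes 0.56 × 40.078 = 22.444 g per mole.
22.444/271.171 = 0.0828 → 8.28%.

8.28 wt%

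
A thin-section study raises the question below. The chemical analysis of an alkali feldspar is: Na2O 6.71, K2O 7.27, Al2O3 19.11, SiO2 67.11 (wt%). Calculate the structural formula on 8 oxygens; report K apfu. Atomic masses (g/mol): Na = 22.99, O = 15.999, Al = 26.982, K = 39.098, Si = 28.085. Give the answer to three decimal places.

Na2O: 6.71/61.979 = 0.10826 mol → 0.21652 mol Na, 0.10826 mol O.
K2O: 7.27/94.195 = 0.07718 mol → 0.15436 mol K, 0.07718 mol O.
Al2O3: 19.11/101.961 = 0.18742 mol → 0.37484 mol Al, 0.56226 mol O.
SiO2: 67.11/60.083 = 1.11695 mol → 1.11695 mol Si, 2.23390 mol O.
Total oxygen = 2.98160 mol. Normalization factor = 8/2.98160 = 2.68312.
K per 8 O = 0.15436 × 2.68312 = 0.414.

0.414 K apfu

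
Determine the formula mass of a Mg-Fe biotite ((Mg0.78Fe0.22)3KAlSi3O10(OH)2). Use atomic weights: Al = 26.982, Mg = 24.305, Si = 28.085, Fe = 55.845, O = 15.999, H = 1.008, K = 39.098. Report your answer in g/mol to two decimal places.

M = 2.34*24.305 + 0.66*55.845 + 1*39.098 + 1*26.982 + 3*28.085 + 12*15.999 + 2*1.008

438.07 g/mol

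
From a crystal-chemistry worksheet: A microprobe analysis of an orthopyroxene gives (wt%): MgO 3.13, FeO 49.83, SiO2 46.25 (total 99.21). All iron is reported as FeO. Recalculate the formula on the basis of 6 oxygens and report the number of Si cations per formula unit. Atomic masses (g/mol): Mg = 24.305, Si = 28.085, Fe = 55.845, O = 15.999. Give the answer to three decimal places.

MgO: 3.13/40.304 = 0.07766 mol → 0.07766 mol Mg, 0.07766 mol O.
FeO: 49.83/71.844 = 0.69359 mol → 0.69359 mol Fe, 0.69359 mol O.
SiO2: 46.25/60.083 = 0.76977 mol → 0.76977 mol Si, 1.53954 mol O.
Total oxygen = 2.31079 mol. Normalization factor = 6/2.31079 = 2.59651.
Si per 6 O = 0.76977 × 2.59651 = 1.999.

1.999 Si apfu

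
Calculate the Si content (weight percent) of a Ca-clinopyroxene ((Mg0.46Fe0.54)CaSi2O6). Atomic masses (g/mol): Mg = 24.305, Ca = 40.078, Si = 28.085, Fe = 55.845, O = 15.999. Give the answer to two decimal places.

M((Mg0.46Fe0.54)CaSi2O6) = 233.579 g/mol.
Si contributes 2 × 28.085 = 56.170 g per mole.
56.170/233.579 = 0.2405 → 24.05%.

24.05 weight percent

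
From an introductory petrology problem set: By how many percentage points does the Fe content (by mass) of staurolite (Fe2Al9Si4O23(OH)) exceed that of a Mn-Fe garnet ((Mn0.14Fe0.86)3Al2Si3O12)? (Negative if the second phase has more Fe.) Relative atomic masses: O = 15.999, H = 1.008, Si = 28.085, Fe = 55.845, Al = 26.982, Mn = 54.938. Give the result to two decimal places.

-15.86 percentage points

First mineral: 111.690 g Fe in 851.852 g formula = 13.11 wt% Fe.
Second mineral: 144.080 g Fe in 497.361 g formula = 28.97 wt% Fe.
13.11% − 28.97% gives a difference of -15.86 percentage points.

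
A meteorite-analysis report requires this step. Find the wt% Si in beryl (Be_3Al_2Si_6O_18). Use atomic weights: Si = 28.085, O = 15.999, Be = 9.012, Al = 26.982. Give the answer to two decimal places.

31.35 mass %

Molar mass of Be_3Al_2Si_6O_18: 3·9.012 + 2·26.982 + 6·28.085 + 18·15.999 = 537.492 g/mol.
Mass of Si per formula unit: 6 × 28.085 = 168.510 g.
Weight fraction Si = 168.510 / 537.492 = 0.3135.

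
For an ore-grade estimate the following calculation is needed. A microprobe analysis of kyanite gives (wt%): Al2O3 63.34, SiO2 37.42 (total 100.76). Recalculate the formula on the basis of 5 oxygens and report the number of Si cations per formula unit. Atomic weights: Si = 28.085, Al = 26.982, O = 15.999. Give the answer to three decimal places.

63.34 wt% Al2O3 ÷ 101.961 g/mol = 0.62122 mol, giving 1.24244 Al and 1.86366 O.
37.42 wt% SiO2 ÷ 60.083 g/mol = 0.62281 mol, giving 0.62281 Si and 1.24562 O.
Oxygen sums to 3.10928; scaling by 5/3.10928 = 1.60809 puts the formula on 5 O.
Si: 0.62281 × 1.60809 = 1.002 atoms per formula unit.

1.002 Si apfu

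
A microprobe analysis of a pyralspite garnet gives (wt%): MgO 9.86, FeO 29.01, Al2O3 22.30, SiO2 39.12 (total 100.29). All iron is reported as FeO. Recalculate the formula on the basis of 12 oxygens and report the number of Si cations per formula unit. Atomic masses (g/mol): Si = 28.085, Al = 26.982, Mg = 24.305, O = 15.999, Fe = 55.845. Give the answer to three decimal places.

MgO (M=40.304): mol = 0.24464; Mg = 0.24464, O = 0.24464.
FeO (M=71.844): mol = 0.40379; Fe = 0.40379, O = 0.40379.
Al2O3 (M=101.961): mol = 0.21871; Al = 0.43742, O = 0.65613.
SiO2 (M=60.083): mol = 0.65110; Si = 0.65110, O = 1.30220.
ΣO = 2.60676; factor = 12/ΣO = 4.60342.
Si apfu = 0.65110 × 4.60342 = 2.997.

2.997 Si apfu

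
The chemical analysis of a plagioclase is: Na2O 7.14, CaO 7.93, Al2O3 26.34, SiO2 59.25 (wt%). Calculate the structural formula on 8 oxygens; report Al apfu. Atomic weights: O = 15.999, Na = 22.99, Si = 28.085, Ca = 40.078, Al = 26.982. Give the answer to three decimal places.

1.376 Al apfu

7.14 wt% Na2O ÷ 61.979 g/mol = 0.11520 mol, giving 0.23040 Na and 0.11520 O.
7.93 wt% CaO ÷ 56.077 g/mol = 0.14141 mol, giving 0.14141 Ca and 0.14141 O.
26.34 wt% Al2O3 ÷ 101.961 g/mol = 0.25833 mol, giving 0.51666 Al and 0.77499 O.
59.25 wt% SiO2 ÷ 60.083 g/mol = 0.98614 mol, giving 0.98614 Si and 1.97228 O.
Oxygen sums to 3.00388; scaling by 8/3.00388 = 2.66322 puts the formula on 8 O.
Al: 0.51666 × 2.66322 = 1.376 atoms per formula unit.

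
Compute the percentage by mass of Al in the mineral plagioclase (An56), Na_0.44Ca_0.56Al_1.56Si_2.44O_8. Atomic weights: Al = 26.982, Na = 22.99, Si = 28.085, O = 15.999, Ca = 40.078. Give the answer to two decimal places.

M(Na_0.44Ca_0.56Al_1.56Si_2.44O_8) = 271.171 g/mol.
Al contributes 1.56 × 26.982 = 42.092 g per mole.
42.092/271.171 = 0.1552 → 15.52%.

15.52 weight percent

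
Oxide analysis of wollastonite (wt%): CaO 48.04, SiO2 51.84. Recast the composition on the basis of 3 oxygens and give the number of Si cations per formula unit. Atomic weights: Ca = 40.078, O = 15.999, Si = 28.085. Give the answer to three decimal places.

CaO: 48.04/56.077 = 0.85668 mol → 0.85668 mol Ca, 0.85668 mol O.
SiO2: 51.84/60.083 = 0.86281 mol → 0.86281 mol Si, 1.72562 mol O.
Total oxygen = 2.58230 mol. Normalization factor = 3/2.58230 = 1.16176.
Si per 3 O = 0.86281 × 1.16176 = 1.002.

1.002 Si apfu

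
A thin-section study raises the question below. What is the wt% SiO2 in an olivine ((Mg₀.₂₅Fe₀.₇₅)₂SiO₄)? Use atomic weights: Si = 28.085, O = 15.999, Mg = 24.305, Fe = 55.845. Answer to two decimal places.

Formula mass = 188.001 g/mol.
1 Si → 1.0000 mol SiO2 per formula unit; M(SiO2) = 60.083, so SiO2 mass = 60.083 g.
60.083/188.001 × 100 = 31.96 wt%.

31.96 wt%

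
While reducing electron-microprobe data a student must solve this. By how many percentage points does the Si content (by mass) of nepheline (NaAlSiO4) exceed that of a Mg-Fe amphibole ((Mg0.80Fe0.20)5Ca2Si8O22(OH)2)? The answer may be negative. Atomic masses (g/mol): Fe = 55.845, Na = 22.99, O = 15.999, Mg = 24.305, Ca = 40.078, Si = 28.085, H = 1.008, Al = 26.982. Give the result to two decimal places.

First mineral: 28.085 g Si in 142.053 g formula = 19.77 wt% Si.
Second mineral: 224.680 g Si in 843.893 g formula = 26.62 wt% Si.
19.77% − 26.62% gives a difference of -6.85 percentage points.

-6.85 percentage points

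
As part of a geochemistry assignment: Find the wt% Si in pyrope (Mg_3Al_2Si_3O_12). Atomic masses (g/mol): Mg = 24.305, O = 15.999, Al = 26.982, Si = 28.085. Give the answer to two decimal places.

M(Mg_3Al_2Si_3O_12) = 403.122 g/mol.
Si contributes 3 × 28.085 = 84.255 g per mole.
84.255/403.122 = 0.2090 → 20.90%.

20.90 mass %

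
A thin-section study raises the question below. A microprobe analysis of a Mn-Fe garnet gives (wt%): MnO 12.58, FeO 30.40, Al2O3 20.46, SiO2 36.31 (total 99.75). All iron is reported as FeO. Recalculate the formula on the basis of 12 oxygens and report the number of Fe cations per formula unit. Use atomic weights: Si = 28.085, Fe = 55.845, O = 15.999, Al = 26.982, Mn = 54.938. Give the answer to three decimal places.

2.106 Fe apfu

MnO: 12.58/70.937 = 0.17734 mol → 0.17734 mol Mn, 0.17734 mol O.
FeO: 30.40/71.844 = 0.42314 mol → 0.42314 mol Fe, 0.42314 mol O.
Al2O3: 20.46/101.961 = 0.20066 mol → 0.40132 mol Al, 0.60198 mol O.
SiO2: 36.31/60.083 = 0.60433 mol → 0.60433 mol Si, 1.20866 mol O.
Total oxygen = 2.41112 mol. Normalization factor = 12/2.41112 = 4.97694.
Fe per 12 O = 0.42314 × 4.97694 = 2.106.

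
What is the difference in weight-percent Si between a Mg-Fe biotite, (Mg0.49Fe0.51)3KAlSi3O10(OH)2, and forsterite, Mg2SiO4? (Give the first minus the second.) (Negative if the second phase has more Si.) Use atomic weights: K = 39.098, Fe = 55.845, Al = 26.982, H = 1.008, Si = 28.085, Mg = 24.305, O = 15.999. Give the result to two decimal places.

First mineral: 84.255 g Si in 465.510 g formula = 18.10 wt% Si.
Second mineral: 28.085 g Si in 140.691 g formula = 19.96 wt% Si.
18.10% − 19.96% gives a difference of -1.86 percentage points.

-1.86 percentage points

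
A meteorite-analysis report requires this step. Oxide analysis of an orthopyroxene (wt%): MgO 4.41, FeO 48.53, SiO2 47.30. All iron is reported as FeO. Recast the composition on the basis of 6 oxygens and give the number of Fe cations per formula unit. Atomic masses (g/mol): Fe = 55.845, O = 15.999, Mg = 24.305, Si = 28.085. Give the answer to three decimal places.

4.41 wt% MgO ÷ 40.304 g/mol = 0.10942 mol, giving 0.10942 Mg and 0.10942 O.
48.53 wt% FeO ÷ 71.844 g/mol = 0.67549 mol, giving 0.67549 Fe and 0.67549 O.
47.30 wt% SiO2 ÷ 60.083 g/mol = 0.78724 mol, giving 0.78724 Si and 1.57448 O.
Oxygen sums to 2.35939; scaling by 6/2.35939 = 2.54303 puts the formula on 6 O.
Fe: 0.67549 × 2.54303 = 1.718 atoms per formula unit.

1.718 Fe apfu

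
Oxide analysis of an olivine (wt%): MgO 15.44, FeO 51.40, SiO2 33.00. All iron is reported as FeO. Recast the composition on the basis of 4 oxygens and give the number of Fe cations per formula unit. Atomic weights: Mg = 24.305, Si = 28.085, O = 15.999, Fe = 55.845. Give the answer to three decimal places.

15.44 wt% MgO ÷ 40.304 g/mol = 0.38309 mol, giving 0.38309 Mg and 0.38309 O.
51.40 wt% FeO ÷ 71.844 g/mol = 0.71544 mol, giving 0.71544 Fe and 0.71544 O.
33.00 wt% SiO2 ÷ 60.083 g/mol = 0.54924 mol, giving 0.54924 Si and 1.09848 O.
Oxygen sums to 2.19701; scaling by 4/2.19701 = 1.82066 puts the formula on 4 O.
Fe: 0.71544 × 1.82066 = 1.303 atoms per formula unit.

1.303 Fe apfu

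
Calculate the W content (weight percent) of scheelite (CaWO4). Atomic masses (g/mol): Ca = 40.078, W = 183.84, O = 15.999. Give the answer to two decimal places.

M(CaWO4) = 287.914 g/mol.
W contributes 1 × 183.84 = 183.840 g per mole.
183.840/287.914 = 0.6385 → 63.85%.

63.85 weight percent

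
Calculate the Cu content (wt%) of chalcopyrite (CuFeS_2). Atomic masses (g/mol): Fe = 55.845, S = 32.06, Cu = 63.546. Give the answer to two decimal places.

34.63 wt%

M(CuFeS_2) = 183.511 g/mol.
Cu contributes 1 × 63.546 = 63.546 g per mole.
63.546/183.511 = 0.3463 → 34.63%.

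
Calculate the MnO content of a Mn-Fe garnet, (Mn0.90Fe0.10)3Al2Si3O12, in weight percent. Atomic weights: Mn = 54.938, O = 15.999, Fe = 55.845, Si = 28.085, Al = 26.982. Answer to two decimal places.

38.67 wt%

M((Mn0.90Fe0.10)3Al2Si3O12) = 495.293 g/mol; M(MnO) = 70.937 g/mol.
Moles MnO per formula unit = 2.70 Mn ÷ 1 = 2.7000.
MnO fraction = (2.7000 × 70.937) / 495.293 = 191.530/495.293 = 0.3867.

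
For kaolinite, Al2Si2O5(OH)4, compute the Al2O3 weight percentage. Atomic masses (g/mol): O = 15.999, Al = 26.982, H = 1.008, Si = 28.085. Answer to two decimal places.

Formula mass = 258.157 g/mol.
2 Al → 1.0000 mol Al2O3 per formula unit; M(Al2O3) = 101.961, so Al2O3 mass = 101.961 g.
101.961/258.157 × 100 = 39.50 wt%.

39.50 wt%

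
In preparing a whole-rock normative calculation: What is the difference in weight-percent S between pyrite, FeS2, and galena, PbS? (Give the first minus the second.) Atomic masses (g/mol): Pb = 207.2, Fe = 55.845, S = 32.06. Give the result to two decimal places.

40.05 percentage points

S in FeS2: molar mass 119.965 g/mol; 2×32.06 = 64.120 g → 53.45 wt%.
S in PbS: molar mass 239.260 g/mol; 1×32.06 = 32.060 g → 13.40 wt%.
Difference = 53.45 − 13.40 = 40.05 percentage points.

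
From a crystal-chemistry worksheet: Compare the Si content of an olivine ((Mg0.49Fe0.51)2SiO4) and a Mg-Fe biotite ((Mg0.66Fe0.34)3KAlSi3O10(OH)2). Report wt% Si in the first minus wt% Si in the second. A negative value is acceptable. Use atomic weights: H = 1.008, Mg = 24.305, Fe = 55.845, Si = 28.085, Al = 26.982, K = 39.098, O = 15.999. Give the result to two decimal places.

-2.50 percentage points

First mineral: 28.085 g Si in 172.862 g formula = 16.25 wt% Si.
Second mineral: 84.255 g Si in 449.425 g formula = 18.75 wt% Si.
16.25% − 18.75% gives a difference of -2.50 percentage points.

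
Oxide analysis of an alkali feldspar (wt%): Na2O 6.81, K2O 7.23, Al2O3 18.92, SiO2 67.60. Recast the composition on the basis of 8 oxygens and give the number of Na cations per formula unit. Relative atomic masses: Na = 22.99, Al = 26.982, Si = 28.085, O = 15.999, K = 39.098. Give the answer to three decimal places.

6.81 wt% Na2O ÷ 61.979 g/mol = 0.10988 mol, giving 0.21976 Na and 0.10988 O.
7.23 wt% K2O ÷ 94.195 g/mol = 0.07676 mol, giving 0.15352 K and 0.07676 O.
18.92 wt% Al2O3 ÷ 101.961 g/mol = 0.18556 mol, giving 0.37112 Al and 0.55668 O.
67.60 wt% SiO2 ÷ 60.083 g/mol = 1.12511 mol, giving 1.12511 Si and 2.25022 O.
Oxygen sums to 2.99354; scaling by 8/2.99354 = 2.67242 puts the formula on 8 O.
Na: 0.21976 × 2.67242 = 0.587 atoms per formula unit.

0.587 Na apfu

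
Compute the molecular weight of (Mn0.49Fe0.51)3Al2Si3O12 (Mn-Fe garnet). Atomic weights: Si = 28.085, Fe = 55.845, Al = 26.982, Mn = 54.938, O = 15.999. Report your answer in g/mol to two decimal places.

496.41 g/mol

The formula mass is the sum 1.47(54.938) + 1.53(55.845) + 2(26.982) + 3(28.085) + 12(15.999).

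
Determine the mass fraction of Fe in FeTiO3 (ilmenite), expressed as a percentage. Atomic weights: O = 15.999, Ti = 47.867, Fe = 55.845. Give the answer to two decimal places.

36.81 wt%

M(FeTiO3) = 151.709 g/mol.
Fe contributes 1 × 55.845 = 55.845 g per mole.
55.845/151.709 = 0.3681 → 36.81%.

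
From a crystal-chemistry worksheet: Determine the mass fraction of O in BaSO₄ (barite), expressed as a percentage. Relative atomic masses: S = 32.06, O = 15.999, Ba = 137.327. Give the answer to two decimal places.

M(BaSO₄) = 233.383 g/mol.
O contributes 4 × 15.999 = 63.996 g per mole.
63.996/233.383 = 0.2742 → 27.42%.

27.42 weight percent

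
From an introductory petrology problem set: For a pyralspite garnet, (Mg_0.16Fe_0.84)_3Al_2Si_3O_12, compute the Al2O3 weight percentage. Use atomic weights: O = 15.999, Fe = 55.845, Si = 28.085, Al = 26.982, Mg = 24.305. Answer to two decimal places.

M((Mg_0.16Fe_0.84)_3Al_2Si_3O_12) = 482.603 g/mol; M(Al2O3) = 101.961 g/mol.
Moles Al2O3 per formula unit = 2 Al ÷ 2 = 1.0000.
Al2O3 fraction = (1.0000 × 101.961) / 482.603 = 101.961/482.603 = 0.2113.

21.13 wt%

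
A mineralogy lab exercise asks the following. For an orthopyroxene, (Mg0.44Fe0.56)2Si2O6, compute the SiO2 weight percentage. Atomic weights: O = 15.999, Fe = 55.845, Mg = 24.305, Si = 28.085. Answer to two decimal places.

50.90 wt%

Formula mass = 236.099 g/mol.
2 Si → 2.0000 mol SiO2 per formula unit; M(SiO2) = 60.083, so SiO2 mass = 120.166 g.
120.166/236.099 × 100 = 50.90 wt%.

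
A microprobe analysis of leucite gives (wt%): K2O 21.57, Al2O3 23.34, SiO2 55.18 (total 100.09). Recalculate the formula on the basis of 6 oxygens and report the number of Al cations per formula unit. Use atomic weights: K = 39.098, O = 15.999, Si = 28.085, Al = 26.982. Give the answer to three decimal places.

0.998 Al apfu

21.57 wt% K2O ÷ 94.195 g/mol = 0.22899 mol, giving 0.45798 K and 0.22899 O.
23.34 wt% Al2O3 ÷ 101.961 g/mol = 0.22891 mol, giving 0.45782 Al and 0.68673 O.
55.18 wt% SiO2 ÷ 60.083 g/mol = 0.91840 mol, giving 0.91840 Si and 1.83680 O.
Oxygen sums to 2.75252; scaling by 6/2.75252 = 2.17982 puts the formula on 6 O.
Al: 0.45782 × 2.17982 = 0.998 atoms per formula unit.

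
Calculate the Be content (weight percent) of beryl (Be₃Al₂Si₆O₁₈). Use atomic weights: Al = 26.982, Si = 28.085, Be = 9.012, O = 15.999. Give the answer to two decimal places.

5.03 weight percent

M(Be₃Al₂Si₆O₁₈) = 537.492 g/mol.
Be contributes 3 × 9.012 = 27.036 g per mole.
27.036/537.492 = 0.0503 → 5.03%.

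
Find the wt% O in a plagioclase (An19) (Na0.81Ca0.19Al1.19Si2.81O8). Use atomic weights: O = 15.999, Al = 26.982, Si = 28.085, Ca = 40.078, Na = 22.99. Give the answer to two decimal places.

48.25 mass %

Formula mass = 0.81*22.99 + 0.19*40.078 + 1.19*26.982 + 2.81*28.085 + 8*15.999 = 265.256 g/mol, of which 127.992 g is O.
So O makes up 127.992/265.256 = 0.4825 of the mass, i.e. 48.25%.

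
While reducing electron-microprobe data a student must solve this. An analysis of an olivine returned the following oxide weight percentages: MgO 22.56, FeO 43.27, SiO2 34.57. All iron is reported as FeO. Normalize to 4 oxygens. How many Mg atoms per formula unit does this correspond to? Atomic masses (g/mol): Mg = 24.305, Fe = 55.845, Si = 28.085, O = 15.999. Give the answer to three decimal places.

0.968 Mg apfu

MgO: 22.56/40.304 = 0.55975 mol → 0.55975 mol Mg, 0.55975 mol O.
FeO: 43.27/71.844 = 0.60228 mol → 0.60228 mol Fe, 0.60228 mol O.
SiO2: 34.57/60.083 = 0.57537 mol → 0.57537 mol Si, 1.15074 mol O.
Total oxygen = 2.31277 mol. Normalization factor = 4/2.31277 = 1.72953.
Mg per 4 O = 0.55975 × 1.72953 = 0.968.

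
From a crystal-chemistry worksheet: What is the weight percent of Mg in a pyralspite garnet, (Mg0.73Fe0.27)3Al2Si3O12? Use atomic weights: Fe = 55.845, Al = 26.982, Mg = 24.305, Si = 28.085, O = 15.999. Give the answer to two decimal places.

Molar mass of (Mg0.73Fe0.27)3Al2Si3O12: 2.19*24.305 + 0.81*55.845 + 2*26.982 + 3*28.085 + 12*15.999 = 428.669 g/mol.
Mass of Mg per formula unit: 2.19 × 24.305 = 53.228 g.
Weight fraction Mg = 53.228 / 428.669 = 0.1242.

12.42 mass %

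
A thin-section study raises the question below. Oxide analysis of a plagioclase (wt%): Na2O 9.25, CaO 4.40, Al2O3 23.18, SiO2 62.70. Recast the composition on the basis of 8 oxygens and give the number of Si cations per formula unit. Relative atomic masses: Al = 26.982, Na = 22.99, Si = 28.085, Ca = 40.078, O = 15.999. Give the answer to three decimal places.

Na2O: 9.25/61.979 = 0.14924 mol → 0.29848 mol Na, 0.14924 mol O.
CaO: 4.40/56.077 = 0.07846 mol → 0.07846 mol Ca, 0.07846 mol O.
Al2O3: 23.18/101.961 = 0.22734 mol → 0.45468 mol Al, 0.68202 mol O.
SiO2: 62.70/60.083 = 1.04356 mol → 1.04356 mol Si, 2.08712 mol O.
Total oxygen = 2.99684 mol. Normalization factor = 8/2.99684 = 2.66948.
Si per 8 O = 1.04356 × 2.66948 = 2.786.

2.786 Si apfu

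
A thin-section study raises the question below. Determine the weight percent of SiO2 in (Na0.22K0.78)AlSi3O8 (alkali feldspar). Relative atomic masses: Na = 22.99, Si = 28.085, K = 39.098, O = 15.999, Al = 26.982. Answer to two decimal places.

Molar mass of (Na0.22K0.78)AlSi3O8 = 0.22*22.99 + 0.78*39.098 + 1*26.982 + 3*28.085 + 8*15.999 = 274.783 g/mol.
Each formula unit contains 3 Si, equivalent to 3/1 = 3.0000 mol SiO2.
M(SiO2) = 1×28.085 + 2×15.999 = 60.083 g/mol.
Mass of SiO2 per formula unit = 3.0000 × 60.083 = 180.249 g.
SiO2 wt% = 180.249 / 274.783 × 100 = 65.60%.

65.60 wt%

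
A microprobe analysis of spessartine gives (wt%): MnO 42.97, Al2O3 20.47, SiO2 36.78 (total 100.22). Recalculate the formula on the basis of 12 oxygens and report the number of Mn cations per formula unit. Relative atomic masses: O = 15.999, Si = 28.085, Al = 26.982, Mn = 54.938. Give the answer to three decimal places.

2.988 Mn apfu

MnO (M=70.937): mol = 0.60575; Mn = 0.60575, O = 0.60575.
Al2O3 (M=101.961): mol = 0.20076; Al = 0.40152, O = 0.60228.
SiO2 (M=60.083): mol = 0.61215; Si = 0.61215, O = 1.22430.
ΣO = 2.43233; factor = 12/ΣO = 4.93354.
Mn apfu = 0.60575 × 4.93354 = 2.988.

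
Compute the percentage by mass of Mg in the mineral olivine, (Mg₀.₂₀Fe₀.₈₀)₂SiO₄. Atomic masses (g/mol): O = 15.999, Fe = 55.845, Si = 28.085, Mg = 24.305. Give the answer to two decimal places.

Formula mass = 0.40×24.305 + 1.60×55.845 + 1×28.085 + 4×15.999 = 191.155 g/mol, of which 9.722 g is Mg.
So Mg makes up 9.722/191.155 = 0.0509 of the mass, i.e. 5.09%.

5.09 weight percent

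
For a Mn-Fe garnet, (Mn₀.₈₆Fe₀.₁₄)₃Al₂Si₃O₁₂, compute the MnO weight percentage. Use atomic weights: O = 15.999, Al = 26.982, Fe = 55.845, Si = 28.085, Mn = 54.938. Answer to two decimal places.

36.94 wt%

M((Mn₀.₈₆Fe₀.₁₄)₃Al₂Si₃O₁₂) = 495.402 g/mol; M(MnO) = 70.937 g/mol.
Moles MnO per formula unit = 2.58 Mn ÷ 1 = 2.5800.
MnO fraction = (2.5800 × 70.937) / 495.402 = 183.017/495.402 = 0.3694.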